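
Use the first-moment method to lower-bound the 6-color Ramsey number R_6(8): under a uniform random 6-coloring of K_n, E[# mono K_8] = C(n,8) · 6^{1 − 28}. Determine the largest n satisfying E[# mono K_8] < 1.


We need C(n, 8) · 6^{1 − 28} < 1, i.e. C(n, 8) < 6^{28 − 1} = 1023490369077469249536.
Check values of n near the boundary:
  n = 1593: C(1593, 8) = 1010555394551193970323; 1010555394551193970323 < 1023490369077469249536? YES
  n = 1594: C(1594, 8) = 1015652773590544255167; 1015652773590544255167 < 1023490369077469249536? YES
  n = 1595: C(1595, 8) = 1020772636343363633895; 1020772636343363633895 < 1023490369077469249536? YES
  n = 1596: C(1596, 8) = 1025915067760710553965; 1025915067760710553965 < 1023490369077469249536? NO
The largest n with C(n, 8) < 1023490369077469249536 is n = 1595 (where E[X] = 113419181815929292655/113721152119718805504 ≈ 0.997). Hence R_6(8) > 1595, i.e. R_6(8) ≥ 1596.

Largest n = 1595; hence R_6(8) > 1595.


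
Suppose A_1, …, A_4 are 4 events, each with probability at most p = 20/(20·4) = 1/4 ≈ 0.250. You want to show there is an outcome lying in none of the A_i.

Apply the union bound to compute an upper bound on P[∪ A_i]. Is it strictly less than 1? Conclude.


Union bound: P[∪_{i=1}^{4} A_i] ≤ Σ_i P[A_i] ≤ 4·p = 4·(1/4) = 1.
Numerically: 1 ≈ 1.000.
Is 1 < 1? NO.
Since the bound 1 is ≥ 1, the union bound is uninformative here; it does NOT by itself certify existence.

4·p = 1 ≈ 1.000; existence NOT certified by the union bound.


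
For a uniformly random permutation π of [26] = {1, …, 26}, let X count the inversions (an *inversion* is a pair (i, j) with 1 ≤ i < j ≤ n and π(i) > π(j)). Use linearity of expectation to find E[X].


Write X = Σ X_I over the C(26, 2) = 325 pairs i < j, with X_I the indicator of one inversion.
There are 325 indicators.
For each fixed pair i < j, the values π(i) and π(j) are two distinct elements of {1, …, 26} in uniformly random order; by symmetry P[π(i) > π(j)] = 1/2.
By linearity: E[X] = 325 · (1/2) = C(26, 2) · (1/2) = 325/2 = 325/2 ≈ 162.5000.

E[X] = 325/2 = 162.5000.


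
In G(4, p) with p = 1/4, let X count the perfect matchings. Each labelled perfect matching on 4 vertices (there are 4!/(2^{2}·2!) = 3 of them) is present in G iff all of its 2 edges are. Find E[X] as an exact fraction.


K_4 has 4!/(2^{2}·2!) = 3 labelled perfect matchings.
For each such perfect matching H, let X_H = 1 if all 2 edges of H are present in G. Then P[X_H = 1] = p^{2} = (1/4)^{2} = 1/16.
By linearity of expectation: E[X] = Σ_H E[X_H] = 3 · p^{2} = 3 · 1/16 = 3/16.
Numerically: E[X] ≈ 0.188.

E[X] = 3 · (1/4)^{2} = 3/16 ≈ 0.188.


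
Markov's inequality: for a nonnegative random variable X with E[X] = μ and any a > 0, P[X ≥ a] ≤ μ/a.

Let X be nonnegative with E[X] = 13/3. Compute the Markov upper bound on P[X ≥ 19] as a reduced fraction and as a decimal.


μ = E[X] = 13/3, a = 19.
Markov: P[X ≥ 19] ≤ μ/a = (13/3)/19 = 13/57.
Numerically: ≈ 0.228070.
(Since a = 19 > μ = 4.333333, the bound 13/57 is < 1 and informative.)

P[X ≥ 19] ≤ 13/57 ≈ 0.228070.


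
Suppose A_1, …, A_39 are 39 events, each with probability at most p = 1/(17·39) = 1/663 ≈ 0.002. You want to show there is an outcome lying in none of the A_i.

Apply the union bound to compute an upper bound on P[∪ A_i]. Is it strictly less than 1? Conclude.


Union bound: P[∪_{i=1}^{39} A_i] ≤ Σ_i P[A_i] ≤ 39·p = 39·(1/663) = 1/17.
Numerically: 1/17 ≈ 0.059.
Is 1/17 < 1? YES.
Since P[∪ A_i] ≤ 1/17 < 1, the complement has P[∩ A_i^c] ≥ 1 − 1/17 = 16/17 > 0, so some outcome avoids every A_i.

39·p = 1/17 ≈ 0.059; existence CERTIFIED by the union bound.


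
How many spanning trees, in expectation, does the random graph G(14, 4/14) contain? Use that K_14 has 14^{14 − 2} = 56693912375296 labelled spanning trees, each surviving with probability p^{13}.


K_14 has 14^{14 − 2} = 56693912375296 labelled spanning trees.
For each such spanning tree H, let X_H = 1 if all 13 edges of H are present in G. Then P[X_H = 1] = p^{13} = (2/7)^{13} = 8192/96889010407.
By linearity: E[X] = Σ_H E[X_H] = 56693912375296 · p^{13} = 56693912375296 · 8192/96889010407 = 33554432/7.
Numerically: E[X] ≈ 4.79e+06.

E[X] = 56693912375296 · (2/7)^{13} = 33554432/7 ≈ 4.79e+06.


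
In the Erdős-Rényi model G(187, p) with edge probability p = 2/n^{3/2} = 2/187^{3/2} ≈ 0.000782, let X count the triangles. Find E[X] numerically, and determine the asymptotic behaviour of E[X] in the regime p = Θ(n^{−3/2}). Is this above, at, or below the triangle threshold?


Number of potential triangles: C(187, 3) = 1072445.
Each occurs with probability p³ ≈ (0.000782)³ ≈ 4.78413e-10.
By linearity: E[X] = C(187, 3)·p³ ≈ 1072445 · 4.78413e-10 ≈ 0.001.
Since α = 3/2 > 1, p = c/n^{3/2} = o(1/n) is below the triangle threshold p ~ 1/n. Asymptotically E[X] ~ (c³/6)·n^{3(1−α)} = (2³/6)·n^{-1.5} → 0, so by Markov's inequality G has no triangles w.h.p.

E[X] ≈ 0.001; in regime p = Θ(1/n^{3/2}) E[X] tends to 0 (below the triangle threshold p ~ 1/n).


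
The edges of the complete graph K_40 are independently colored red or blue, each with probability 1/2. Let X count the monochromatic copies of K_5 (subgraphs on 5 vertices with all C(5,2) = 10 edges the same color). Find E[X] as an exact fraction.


Let X = Σ_S X_S over the C(40, 5) = 658008 subsets S of size 5, where X_S = 1 if the K_5 on S is monochromatic.
For a fixed S, the K_5 on S has C(5, 2) = 10 edges. P[all 10 edges red] = (1/2)^10, and likewise for blue, so P[monochromatic] = 2·(1/2)^10 = 2^{1 − 10} = 1/512.
Summing: E[X] = C(40, 5) · 2^{1 − 10} = 658008 · 1/512 = 82251/64.
Numerically: E[X] ≈ 1285.171875.

E[X] = C(40,5)·2^(1−C(5,2)) = 82251/64 ≈ 1285.171875.


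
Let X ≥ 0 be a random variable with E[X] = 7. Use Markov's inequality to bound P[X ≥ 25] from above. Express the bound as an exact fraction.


μ = E[X] = 7, a = 25.
Markov: P[X ≥ 25] ≤ μ/a = (7)/25 = 7/25.
Numerically: ≈ 0.280000.
(Since a = 25 > μ = 7.000000, the bound 7/25 is < 1 and informative.)

P[X ≥ 25] ≤ 7/25 ≈ 0.280000.


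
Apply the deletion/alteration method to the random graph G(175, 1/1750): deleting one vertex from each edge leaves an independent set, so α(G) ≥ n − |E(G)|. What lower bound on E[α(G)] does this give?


E[|E(G)|] = C(175, 2)·p = 15225 · (1/1750) = 87/10.
E[α(G)] ≥ n − E[|E(G)|] = 175 − 87/10 = 1663/10.
Numerically: ≈ 166.300.
(This is only a lower bound; the true E[α(G)] may be larger.)

E[α(G)] ≥ 1663/10 ≈ 166.300.


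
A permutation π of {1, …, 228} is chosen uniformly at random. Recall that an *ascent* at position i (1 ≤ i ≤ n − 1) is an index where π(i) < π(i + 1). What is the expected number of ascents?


Write X = Σ X_I over i = 1, …, 227, with X_I the indicator of one ascent.
There are 227 indicators.
For each fixed i, the pair (π(i), π(i+1)) is a uniformly random ordered pair of distinct values from {1, …, 228}; by symmetry P[π(i) < π(i+1)] = 1/2.
By linearity: E[X] = 227 · (1/2) = (228 − 1) · (1/2) = 227/2 ≈ 113.500.

E[X] = 227/2 = 113.500.


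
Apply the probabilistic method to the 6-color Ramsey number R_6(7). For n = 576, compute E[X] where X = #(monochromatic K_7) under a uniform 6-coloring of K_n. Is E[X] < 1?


E[X] = C(576, 7) · 6^{1 − 21} = 4023771393470400 · 6^{−20} = 4023771393470400/3656158440062976.
As a reduced fraction: E[X] = 6985714224775/6347497291776 ≈ 1.1005462.
Is E[X] < 1? NO.
Since E[X] ≥ 1, the first-moment bound is inconclusive at n = 576; it does NOT by itself certify R_6(7) > 576.

E[X] = 6985714224775/6347497291776 ≈ 1.1005462; E[X] ≥ 1; first-moment method inconclusive here.


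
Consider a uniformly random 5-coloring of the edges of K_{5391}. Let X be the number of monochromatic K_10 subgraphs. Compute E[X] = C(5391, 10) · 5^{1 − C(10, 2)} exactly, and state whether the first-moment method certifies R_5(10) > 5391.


E[X] = C(5391, 10) · 5^{1 − 45} = 5666344714787188828795213697883 · 5^{−44} = 5666344714787188828795213697883/5684341886080801486968994140625.
As a reduced fraction: E[X] = 5666344714787188828795213697883/5684341886080801486968994140625 ≈ 0.99683.
Is E[X] < 1? YES.
Since E[X] < 1, there exists a 5-coloring of K_{5391} with no monochromatic K_10; hence R_5(10) > 5391.

E[X] = 5666344714787188828795213697883/5684341886080801486968994140625 ≈ 0.99683; E[X] < 1, so R_5(10) > 5391.


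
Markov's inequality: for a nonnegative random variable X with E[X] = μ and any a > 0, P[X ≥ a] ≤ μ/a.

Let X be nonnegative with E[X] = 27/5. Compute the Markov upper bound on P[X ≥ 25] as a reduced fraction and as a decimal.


μ = E[X] = 27/5, a = 25.
Markov: P[X ≥ 25] ≤ μ/a = (27/5)/25 = 27/125.
Numerically: ≈ 0.216000.
(Since a = 25 > μ = 5.400000, the bound 27/125 is < 1 and informative.)

P[X ≥ 25] ≤ 27/125 ≈ 0.216000.


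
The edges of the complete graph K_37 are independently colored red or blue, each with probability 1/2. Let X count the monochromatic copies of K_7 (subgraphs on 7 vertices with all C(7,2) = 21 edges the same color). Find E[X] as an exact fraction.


Let X = Σ_S X_S over the C(37, 7) = 10295472 subsets S of size 7, where X_S = 1 if the K_7 on S is monochromatic.
For a fixed S, the K_7 on S has C(7, 2) = 21 edges. P[all 21 edges red] = (1/2)^21, and likewise for blue, so P[monochromatic] = 2·(1/2)^21 = 2^{1 − 21} = 1/1048576.
By linearity of expectation: E[X] = C(37, 7) · 2^{1 − 21} = 10295472 · 1/1048576 = 643467/65536.
Numerically: E[X] ≈ 9.819.

E[X] = C(37,7)·2^(1−C(7,2)) = 643467/65536 ≈ 9.819.


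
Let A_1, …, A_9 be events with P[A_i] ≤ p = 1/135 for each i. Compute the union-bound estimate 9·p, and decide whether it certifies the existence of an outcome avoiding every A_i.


Union bound: P[∪_{i=1}^{9} A_i] ≤ Σ_i P[A_i] ≤ 9·p = 9·(1/135) = 1/15.
Numerically: 1/15 ≈ 0.067.
Is 1/15 < 1? YES.
Since P[∪ A_i] ≤ 1/15 < 1, the complement has P[∩ A_i^c] ≥ 1 − 1/15 = 14/15 > 0, so some outcome avoids every A_i.

9·p = 1/15 ≈ 0.067; existence CERTIFIED by the union bound.


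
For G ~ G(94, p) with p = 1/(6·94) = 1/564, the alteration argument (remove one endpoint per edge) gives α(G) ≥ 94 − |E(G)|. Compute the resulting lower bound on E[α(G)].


E[|E(G)|] = C(94, 2)·p = 4371 · (1/564) = 31/4.
E[α(G)] ≥ n − E[|E(G)|] = 94 − 31/4 = 345/4.
Numerically: ≈ 86.25000.
(This is only a lower bound; the true E[α(G)] may be larger.)

E[α(G)] ≥ 345/4 ≈ 86.25000.


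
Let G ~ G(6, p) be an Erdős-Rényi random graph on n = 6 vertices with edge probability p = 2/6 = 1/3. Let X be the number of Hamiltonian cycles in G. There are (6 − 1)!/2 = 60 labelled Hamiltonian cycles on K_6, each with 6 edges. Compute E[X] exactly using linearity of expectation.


K_6 has (6 − 1)!/2 = 60 labelled Hamiltonian cycles.
For each such Hamiltonian cycle H, let X_H = 1 if all 6 edges of H are present in G. Then P[X_H = 1] = p^{6} = (1/3)^{6} = 1/729.
By linearity of expectation: E[X] = Σ_H E[X_H] = 60 · p^{6} = 60 · 1/729 = 20/243.
Numerically: E[X] ≈ 0.082305.

E[X] = 60 · (1/3)^{6} = 20/243 ≈ 0.082305.


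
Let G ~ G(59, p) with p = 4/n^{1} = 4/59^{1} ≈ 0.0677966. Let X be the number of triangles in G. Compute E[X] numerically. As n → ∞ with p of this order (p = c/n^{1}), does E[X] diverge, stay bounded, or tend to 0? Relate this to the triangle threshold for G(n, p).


Number of potential triangles: C(59, 3) = 32509.
Each occurs with probability p³ ≈ (0.0677966)³ ≈ 3.11619007e-04.
By linearity: E[X] = C(59, 3)·p³ ≈ 32509 · 3.11619007e-04 ≈ 10.130422.
Here α = 1, so p = 4/n is exactly at the triangle threshold p ~ 1/n. Asymptotically E[X] → c³/6 = 4³/6 = 32/3 ≈ 10.666667, a bounded constant. In this regime the triangle count is asymptotically Poisson(c³/6).

E[X] ≈ 10.130422; in regime p = Θ(1/n^{1}) E[X] stays bounded (at the triangle threshold p ~ 1/n).


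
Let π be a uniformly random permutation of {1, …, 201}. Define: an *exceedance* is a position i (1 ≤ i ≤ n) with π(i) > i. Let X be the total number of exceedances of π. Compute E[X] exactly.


Write X = Σ_{i=1}^{201} X_i, where X_i = 1_{π(i) > i}.
For each fixed i, π(i) is uniform over {1, …, 201} (marginal of a uniform permutation), so P[π(i) > i] = (n − i)/n. Summing: Σ_{i=1}^{201} (n − i)/n = (0 + 1 + … + 200)/201 = 201(201 − 1)/(2·201) = (201 − 1)/2.
Hence E[X] = Σ_{i=1}^{201} (201 − i)/201 = 100 ≈ 100.000000.

E[X] = 100 = 100.000000.


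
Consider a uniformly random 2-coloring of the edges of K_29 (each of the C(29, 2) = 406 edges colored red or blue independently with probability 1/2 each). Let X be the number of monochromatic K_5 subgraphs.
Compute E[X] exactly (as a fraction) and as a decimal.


Let X = Σ_S X_S over the C(29, 5) = 118755 subsets S of size 5, where X_S = 1 if the K_5 on S is monochromatic.
For a fixed S, the K_5 on S has C(5, 2) = 10 edges. P[all 10 edges red] = (1/2)^10, and likewise for blue, so P[monochromatic] = 2·(1/2)^10 = 2^{1 − 10} = 1/512.
Summing: E[X] = C(29, 5) · 2^{1 − 10} = 118755 · 1/512 = 118755/512.
Numerically: E[X] ≈ 231.943.

E[X] = C(29,5)·2^(1−C(5,2)) = 118755/512 ≈ 231.943.


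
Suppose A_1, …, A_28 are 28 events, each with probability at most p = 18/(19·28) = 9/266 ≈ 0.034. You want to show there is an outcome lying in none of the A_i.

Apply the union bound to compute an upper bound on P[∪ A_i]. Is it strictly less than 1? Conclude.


Union bound: P[∪_{i=1}^{28} A_i] ≤ Σ_i P[A_i] ≤ 28·p = 28·(9/266) = 18/19.
Numerically: 18/19 ≈ 0.947.
Is 18/19 < 1? YES.
Since P[∪ A_i] ≤ 18/19 < 1, the complement has P[∩ A_i^c] ≥ 1 − 18/19 = 1/19 > 0, so some outcome avoids every A_i.

28·p = 18/19 ≈ 0.947; existence CERTIFIED by the union bound.


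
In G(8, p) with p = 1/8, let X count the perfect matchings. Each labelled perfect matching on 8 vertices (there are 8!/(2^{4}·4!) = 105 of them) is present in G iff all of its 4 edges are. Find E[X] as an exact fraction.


K_8 has 8!/(2^{4}·4!) = 105 labelled perfect matchings.
For each such perfect matching H, let X_H = 1 if all 4 edges of H are present in G. Then P[X_H = 1] = p^{4} = (1/8)^{4} = 1/4096.
Summing the indicators: E[X] = Σ_H E[X_H] = 105 · p^{4} = 105 · 1/4096 = 105/4096.
Numerically: E[X] ≈ 0.025635.

E[X] = 105 · (1/8)^{4} = 105/4096 ≈ 0.025635.


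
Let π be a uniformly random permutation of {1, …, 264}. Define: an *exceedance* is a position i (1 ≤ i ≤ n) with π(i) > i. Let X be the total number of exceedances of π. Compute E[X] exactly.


Write X = Σ_{i=1}^{264} X_i, where X_i = 1_{π(i) > i}.
For each fixed i, π(i) is uniform over {1, …, 264} (marginal of a uniform permutation), so P[π(i) > i] = (n − i)/n. Summing: Σ_{i=1}^{264} (n − i)/n = (0 + 1 + … + 263)/264 = 264(264 − 1)/(2·264) = (264 − 1)/2.
Hence E[X] = Σ_{i=1}^{264} (264 − i)/264 = 263/2 ≈ 131.500000.

E[X] = 263/2 = 131.500000.


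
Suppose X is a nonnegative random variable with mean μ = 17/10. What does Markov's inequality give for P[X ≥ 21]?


μ = E[X] = 17/10, a = 21.
Markov: P[X ≥ 21] ≤ μ/a = (17/10)/21 = 17/210.
Numerically: ≈ 0.0810.
(Since a = 21 > μ = 1.7000, the bound 17/210 is < 1 and informative.)

P[X ≥ 21] ≤ 17/210 ≈ 0.0810.


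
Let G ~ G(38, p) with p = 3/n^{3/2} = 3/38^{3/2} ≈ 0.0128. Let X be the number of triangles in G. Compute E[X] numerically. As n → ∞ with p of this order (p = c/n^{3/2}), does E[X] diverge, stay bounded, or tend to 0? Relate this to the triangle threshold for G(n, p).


Number of potential triangles: C(38, 3) = 8436.
Each occurs with probability p³ ≈ (0.0128)³ ≈ 2.10057e-06.
By linearity: E[X] = C(38, 3)·p³ ≈ 8436 · 2.10057e-06 ≈ 0.018.
Since α = 3/2 > 1, p = c/n^{3/2} = o(1/n) is below the triangle threshold p ~ 1/n. Asymptotically E[X] ~ (c³/6)·n^{3(1−α)} = (3³/6)·n^{-1.5} → 0, so by Markov's inequality G has no triangles w.h.p.

E[X] ≈ 0.018; in regime p = Θ(1/n^{3/2}) E[X] tends to 0 (below the triangle threshold p ~ 1/n).


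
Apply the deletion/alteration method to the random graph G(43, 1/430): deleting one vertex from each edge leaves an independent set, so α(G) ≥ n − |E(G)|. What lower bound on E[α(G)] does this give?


E[|E(G)|] = C(43, 2)·p = 903 · (1/430) = 21/10.
E[α(G)] ≥ n − E[|E(G)|] = 43 − 21/10 = 409/10.
Numerically: ≈ 40.900000.
(This is only a lower bound; the true E[α(G)] may be larger.)

E[α(G)] ≥ 409/10 ≈ 40.900000.


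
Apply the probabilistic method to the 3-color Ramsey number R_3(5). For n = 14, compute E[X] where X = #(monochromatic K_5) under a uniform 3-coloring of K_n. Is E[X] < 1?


E[X] = C(14, 5) · 3^{1 − 10} = 2002 · 3^{−9} = 2002/19683.
As a reduced fraction: E[X] = 2002/19683 ≈ 0.101712.
Is E[X] < 1? YES.
Since E[X] < 1, there exists a 3-coloring of K_{14} with no monochromatic K_5; hence R_3(5) > 14.

E[X] = 2002/19683 ≈ 0.101712; E[X] < 1, so R_3(5) > 14.


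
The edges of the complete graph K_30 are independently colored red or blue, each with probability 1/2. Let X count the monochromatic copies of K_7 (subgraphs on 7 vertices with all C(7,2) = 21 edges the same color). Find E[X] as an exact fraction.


Let X = Σ_S X_S over the C(30, 7) = 2035800 subsets S of size 7, where X_S = 1 if the K_7 on S is monochromatic.
For a fixed S, the K_7 on S has C(7, 2) = 21 edges. P[all 21 edges red] = (1/2)^21, and likewise for blue, so P[monochromatic] = 2·(1/2)^21 = 2^{1 − 21} = 1/1048576.
By linearity of expectation: E[X] = C(30, 7) · 2^{1 − 21} = 2035800 · 1/1048576 = 254475/131072.
Numerically: E[X] ≈ 1.941.

E[X] = C(30,7)·2^(1−C(7,2)) = 254475/131072 ≈ 1.941.


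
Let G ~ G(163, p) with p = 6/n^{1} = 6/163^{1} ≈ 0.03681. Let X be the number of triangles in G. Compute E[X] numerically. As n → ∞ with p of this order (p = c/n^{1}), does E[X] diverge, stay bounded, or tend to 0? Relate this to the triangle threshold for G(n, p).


Number of potential triangles: C(163, 3) = 708561.
Each occurs with probability p³ ≈ (0.03681)³ ≈ 4.9875922e-05.
By linearity: E[X] = C(163, 3)·p³ ≈ 708561 · 4.9875922e-05 ≈ 35.34013.
Here α = 1, so p = 6/n is exactly at the triangle threshold p ~ 1/n. Asymptotically E[X] → c³/6 = 6³/6 = 36 ≈ 36.00000, a bounded constant. In this regime the triangle count is asymptotically Poisson(c³/6).

E[X] ≈ 35.34013; in regime p = Θ(1/n^{1}) E[X] stays bounded (at the triangle threshold p ~ 1/n).


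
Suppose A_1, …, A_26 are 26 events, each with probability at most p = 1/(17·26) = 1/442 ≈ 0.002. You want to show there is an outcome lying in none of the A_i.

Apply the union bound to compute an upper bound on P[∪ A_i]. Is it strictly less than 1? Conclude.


Union bound: P[∪_{i=1}^{26} A_i] ≤ Σ_i P[A_i] ≤ 26·p = 26·(1/442) = 1/17.
Numerically: 1/17 ≈ 0.059.
Is 1/17 < 1? YES.
Since P[∪ A_i] ≤ 1/17 < 1, the complement has P[∩ A_i^c] ≥ 1 − 1/17 = 16/17 > 0, so some outcome avoids every A_i.

26·p = 1/17 ≈ 0.059; existence CERTIFIED by the union bound.


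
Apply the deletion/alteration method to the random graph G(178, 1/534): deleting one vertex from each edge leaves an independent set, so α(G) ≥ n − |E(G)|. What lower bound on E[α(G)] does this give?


E[|E(G)|] = C(178, 2)·p = 15753 · (1/534) = 59/2.
E[α(G)] ≥ n − E[|E(G)|] = 178 − 59/2 = 297/2.
Numerically: ≈ 148.500.
(This is only a lower bound; the true E[α(G)] may be larger.)

E[α(G)] ≥ 297/2 ≈ 148.500.


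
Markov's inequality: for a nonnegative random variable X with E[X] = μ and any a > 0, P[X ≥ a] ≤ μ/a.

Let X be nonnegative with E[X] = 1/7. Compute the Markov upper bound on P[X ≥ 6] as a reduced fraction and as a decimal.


μ = E[X] = 1/7, a = 6.
Markov: P[X ≥ 6] ≤ μ/a = (1/7)/6 = 1/42.
Numerically: ≈ 0.023810.
(Since a = 6 > μ = 0.142857, the bound 1/42 is < 1 and informative.)

P[X ≥ 6] ≤ 1/42 ≈ 0.023810.


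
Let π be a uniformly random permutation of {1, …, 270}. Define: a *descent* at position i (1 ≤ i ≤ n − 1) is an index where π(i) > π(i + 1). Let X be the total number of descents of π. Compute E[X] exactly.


Write X = Σ X_I over i = 1, …, 269, with X_I the indicator of one descent.
There are 269 indicators.
For each fixed i, the pair (π(i), π(i+1)) is a uniformly random ordered pair of distinct values from {1, …, 270}; by symmetry P[π(i) > π(i+1)] = 1/2.
By linearity: E[X] = 269 · (1/2) = (270 − 1) · (1/2) = 269/2 ≈ 134.500.

E[X] = 269/2 = 134.500.


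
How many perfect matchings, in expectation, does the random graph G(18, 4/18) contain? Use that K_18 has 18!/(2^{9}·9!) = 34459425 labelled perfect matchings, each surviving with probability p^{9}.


K_18 has 18!/(2^{9}·9!) = 34459425 labelled perfect matchings.
For each such perfect matching H, let X_H = 1 if all 9 edges of H are present in G. Then P[X_H = 1] = p^{9} = (2/9)^{9} = 512/387420489.
By linearity of expectation: E[X] = Σ_H E[X_H] = 34459425 · p^{9} = 34459425 · 512/387420489 = 217817600/4782969.
Numerically: E[X] ≈ 45.5402.

E[X] = 34459425 · (2/9)^{9} = 217817600/4782969 ≈ 45.5402.


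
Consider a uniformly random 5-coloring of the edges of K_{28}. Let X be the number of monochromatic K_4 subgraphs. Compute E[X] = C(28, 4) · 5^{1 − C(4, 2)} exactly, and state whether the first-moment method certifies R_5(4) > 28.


E[X] = C(28, 4) · 5^{1 − 6} = 20475 · 5^{−5} = 20475/3125.
As a reduced fraction: E[X] = 819/125 ≈ 6.5520.
Is E[X] < 1? NO.
Since E[X] ≥ 1, the first-moment bound is inconclusive at n = 28; it does NOT by itself certify R_5(4) > 28.

E[X] = 819/125 ≈ 6.5520; E[X] ≥ 1; first-moment method inconclusive here.


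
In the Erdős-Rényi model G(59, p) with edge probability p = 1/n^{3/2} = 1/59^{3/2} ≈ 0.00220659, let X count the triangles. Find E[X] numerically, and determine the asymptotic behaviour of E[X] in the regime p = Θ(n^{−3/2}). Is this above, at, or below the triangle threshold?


Number of potential triangles: C(59, 3) = 32509.
Each occurs with probability p³ ≈ (0.00220659)³ ≈ 1.07439987e-08.
By linearity: E[X] = C(59, 3)·p³ ≈ 32509 · 1.07439987e-08 ≈ 0.000349.
Since α = 3/2 > 1, p = c/n^{3/2} = o(1/n) is below the triangle threshold p ~ 1/n. Asymptotically E[X] ~ (c³/6)·n^{3(1−α)} = (1³/6)·n^{-1.5} → 0, so by Markov's inequality G has no triangles w.h.p.

E[X] ≈ 0.000349; in regime p = Θ(1/n^{3/2}) E[X] tends to 0 (below the triangle threshold p ~ 1/n).


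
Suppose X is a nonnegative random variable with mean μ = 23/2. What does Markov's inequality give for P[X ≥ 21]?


μ = E[X] = 23/2, a = 21.
Markov: P[X ≥ 21] ≤ μ/a = (23/2)/21 = 23/42.
Numerically: ≈ 0.547619.
(Since a = 21 > μ = 11.500000, the bound 23/42 is < 1 and informative.)

P[X ≥ 21] ≤ 23/42 ≈ 0.547619.


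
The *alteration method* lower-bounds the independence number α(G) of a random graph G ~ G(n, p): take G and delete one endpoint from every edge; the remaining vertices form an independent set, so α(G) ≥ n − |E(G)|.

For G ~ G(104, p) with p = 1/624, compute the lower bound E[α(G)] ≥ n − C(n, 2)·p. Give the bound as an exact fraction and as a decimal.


E[|E(G)|] = C(104, 2)·p = 5356 · (1/624) = 103/12.
E[α(G)] ≥ n − E[|E(G)|] = 104 − 103/12 = 1145/12.
Numerically: ≈ 95.416667.
(This is only a lower bound; the true E[α(G)] may be larger.)

E[α(G)] ≥ 1145/12 ≈ 95.416667.


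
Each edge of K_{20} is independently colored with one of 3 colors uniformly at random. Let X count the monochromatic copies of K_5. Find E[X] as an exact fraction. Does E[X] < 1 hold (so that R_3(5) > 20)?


E[X] = C(20, 5) · 3^{1 − 10} = 15504 · 3^{−9} = 15504/19683.
As a reduced fraction: E[X] = 5168/6561 ≈ 0.78768.
Is E[X] < 1? YES.
Since E[X] < 1, there exists a 3-coloring of K_{20} with no monochromatic K_5; hence R_3(5) > 20.

E[X] = 5168/6561 ≈ 0.78768; E[X] < 1, so R_3(5) > 20.


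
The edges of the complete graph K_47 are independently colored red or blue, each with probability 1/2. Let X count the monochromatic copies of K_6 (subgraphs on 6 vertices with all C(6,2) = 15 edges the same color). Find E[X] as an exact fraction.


Let X = Σ_S X_S over the C(47, 6) = 10737573 subsets S of size 6, where X_S = 1 if the K_6 on S is monochromatic.
For a fixed S, the K_6 on S has C(6, 2) = 15 edges. P[all 15 edges red] = (1/2)^15, and likewise for blue, so P[monochromatic] = 2·(1/2)^15 = 2^{1 − 15} = 1/16384.
Summing: E[X] = C(47, 6) · 2^{1 − 15} = 10737573 · 1/16384 = 10737573/16384.
Numerically: E[X] ≈ 655.36945.

E[X] = C(47,6)·2^(1−C(6,2)) = 10737573/16384 ≈ 655.36945.


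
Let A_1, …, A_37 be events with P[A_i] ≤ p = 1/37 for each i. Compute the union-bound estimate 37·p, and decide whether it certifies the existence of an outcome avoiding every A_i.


Union bound: P[∪_{i=1}^{37} A_i] ≤ Σ_i P[A_i] ≤ 37·p = 37·(1/37) = 1.
Numerically: 1 ≈ 1.000.
Is 1 < 1? NO.
Since the bound 1 is ≥ 1, the union bound is uninformative here; it does NOT by itself certify existence.

37·p = 1 ≈ 1.000; existence NOT certified by the union bound.


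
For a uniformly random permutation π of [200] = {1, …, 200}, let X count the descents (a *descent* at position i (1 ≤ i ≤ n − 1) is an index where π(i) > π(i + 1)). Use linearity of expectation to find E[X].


Write X = Σ X_I over i = 1, …, 199, with X_I the indicator of one descent.
There are 199 indicators.
For each fixed i, the pair (π(i), π(i+1)) is a uniformly random ordered pair of distinct values from {1, …, 200}; by symmetry P[π(i) > π(i+1)] = 1/2.
By linearity: E[X] = 199 · (1/2) = (200 − 1) · (1/2) = 199/2 ≈ 99.500.

E[X] = 199/2 = 99.500.


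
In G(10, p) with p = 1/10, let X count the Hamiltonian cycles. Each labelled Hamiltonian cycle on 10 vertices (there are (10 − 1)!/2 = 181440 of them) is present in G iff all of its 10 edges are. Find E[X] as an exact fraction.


K_10 has (10 − 1)!/2 = 181440 labelled Hamiltonian cycles.
For each such Hamiltonian cycle H, let X_H = 1 if all 10 edges of H are present in G. Then P[X_H = 1] = p^{10} = (1/10)^{10} = 1/10000000000.
By linearity of expectation: E[X] = Σ_H E[X_H] = 181440 · p^{10} = 181440 · 1/10000000000 = 567/31250000.
Numerically: E[X] ≈ 1.814e-05.

E[X] = 181440 · (1/10)^{10} = 567/31250000 ≈ 1.814e-05.


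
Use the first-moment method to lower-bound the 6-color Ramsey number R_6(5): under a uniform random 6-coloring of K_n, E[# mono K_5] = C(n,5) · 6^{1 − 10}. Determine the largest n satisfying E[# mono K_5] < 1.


We need C(n, 5) · 6^{1 − 10} < 1, i.e. C(n, 5) < 6^{10 − 1} = 10077696.
Check values of n near the boundary:
  n = 63: C(63, 5) = 7028847; 7028847 < 10077696? YES
  n = 64: C(64, 5) = 7624512; 7624512 < 10077696? YES
  n = 65: C(65, 5) = 8259888; 8259888 < 10077696? YES
  n = 66: C(66, 5) = 8936928; 8936928 < 10077696? YES
  n = 67: C(67, 5) = 9657648; 9657648 < 10077696? YES
  n = 68: C(68, 5) = 10424128; 10424128 < 10077696? NO
  n = 69: C(69, 5) = 11238513; 11238513 < 10077696? NO
  n = 70: C(70, 5) = 12103014; 12103014 < 10077696? NO
The largest n with C(n, 5) < 10077696 is n = 67 (where E[X] = 67067/69984 ≈ 0.958319). Hence R_6(5) > 67, i.e. R_6(5) ≥ 68.

Largest n = 67; hence R_6(5) > 67.


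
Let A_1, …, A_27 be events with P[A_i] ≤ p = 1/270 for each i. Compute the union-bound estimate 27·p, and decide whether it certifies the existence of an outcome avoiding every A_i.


Union bound: P[∪_{i=1}^{27} A_i] ≤ Σ_i P[A_i] ≤ 27·p = 27·(1/270) = 1/10.
Numerically: 1/10 ≈ 0.1000000.
Is 1/10 < 1? YES.
Since P[∪ A_i] ≤ 1/10 < 1, the complement has P[∩ A_i^c] ≥ 1 − 1/10 = 9/10 > 0, so some outcome avoids every A_i.

27·p = 1/10 ≈ 0.1000000; existence CERTIFIED by the union bound.


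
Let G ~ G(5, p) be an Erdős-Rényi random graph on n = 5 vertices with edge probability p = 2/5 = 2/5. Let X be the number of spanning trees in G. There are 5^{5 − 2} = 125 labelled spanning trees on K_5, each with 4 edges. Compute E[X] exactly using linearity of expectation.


K_5 has 5^{5 − 2} = 125 labelled spanning trees.
For each such spanning tree H, let X_H = 1 if all 4 edges of H are present in G. Then P[X_H = 1] = p^{4} = (2/5)^{4} = 16/625.
By linearity of expectation: E[X] = Σ_H E[X_H] = 125 · p^{4} = 125 · 16/625 = 16/5.
Numerically: E[X] ≈ 3.2.

E[X] = 125 · (2/5)^{4} = 16/5 ≈ 3.2.


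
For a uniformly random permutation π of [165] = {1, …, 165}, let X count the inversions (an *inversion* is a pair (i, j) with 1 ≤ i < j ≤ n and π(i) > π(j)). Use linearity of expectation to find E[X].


Write X = Σ X_I over the C(165, 2) = 13530 pairs i < j, with X_I the indicator of one inversion.
There are 13530 indicators.
For each fixed pair i < j, the values π(i) and π(j) are two distinct elements of {1, …, 165} in uniformly random order; by symmetry P[π(i) > π(j)] = 1/2.
By linearity: E[X] = 13530 · (1/2) = C(165, 2) · (1/2) = 13530/2 = 6765 ≈ 6765.00000.

E[X] = 6765 = 6765.00000.


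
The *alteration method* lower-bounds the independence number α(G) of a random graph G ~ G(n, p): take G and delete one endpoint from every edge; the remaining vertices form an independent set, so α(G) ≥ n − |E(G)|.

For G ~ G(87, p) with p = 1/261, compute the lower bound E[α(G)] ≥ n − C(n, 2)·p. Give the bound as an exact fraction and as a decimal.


E[|E(G)|] = C(87, 2)·p = 3741 · (1/261) = 43/3.
E[α(G)] ≥ n − E[|E(G)|] = 87 − 43/3 = 218/3.
Numerically: ≈ 72.667.
(This is only a lower bound; the true E[α(G)] may be larger.)

E[α(G)] ≥ 218/3 ≈ 72.667.


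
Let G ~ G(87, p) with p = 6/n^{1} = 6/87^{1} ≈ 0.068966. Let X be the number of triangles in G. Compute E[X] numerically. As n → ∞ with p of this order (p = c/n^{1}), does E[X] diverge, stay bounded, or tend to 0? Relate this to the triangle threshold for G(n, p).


Number of potential triangles: C(87, 3) = 105995.
Each occurs with probability p³ ≈ (0.068966)³ ≈ 3.2801673e-04.
By linearity: E[X] = C(87, 3)·p³ ≈ 105995 · 3.2801673e-04 ≈ 34.76813.
Here α = 1, so p = 6/n is exactly at the triangle threshold p ~ 1/n. Asymptotically E[X] → c³/6 = 6³/6 = 36 ≈ 36.00000, a bounded constant. In this regime the triangle count is asymptotically Poisson(c³/6).

E[X] ≈ 34.76813; in regime p = Θ(1/n^{1}) E[X] stays bounded (at the triangle threshold p ~ 1/n).


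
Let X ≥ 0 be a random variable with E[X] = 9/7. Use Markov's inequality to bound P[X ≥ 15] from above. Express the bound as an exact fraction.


μ = E[X] = 9/7, a = 15.
Markov: P[X ≥ 15] ≤ μ/a = (9/7)/15 = 3/35.
Numerically: ≈ 0.08571.
(Since a = 15 > μ = 1.28571, the bound 3/35 is < 1 and informative.)

P[X ≥ 15] ≤ 3/35 ≈ 0.08571.


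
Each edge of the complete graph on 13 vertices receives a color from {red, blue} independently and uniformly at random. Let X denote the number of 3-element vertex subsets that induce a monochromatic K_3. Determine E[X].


Let X = Σ_S X_S over the C(13, 3) = 286 subsets S of size 3, where X_S = 1 if the K_3 on S is monochromatic.
For a fixed S, the K_3 on S has C(3, 2) = 3 edges. P[all 3 edges red] = (1/2)^3, and likewise for blue, so P[monochromatic] = 2·(1/2)^3 = 2^{1 − 3} = 1/4.
By linearity: E[X] = C(13, 3) · 2^{1 − 3} = 286 · 1/4 = 143/2.
Numerically: E[X] ≈ 71.500000.

E[X] = C(13,3)·2^(1−C(3,2)) = 143/2 ≈ 71.500000.


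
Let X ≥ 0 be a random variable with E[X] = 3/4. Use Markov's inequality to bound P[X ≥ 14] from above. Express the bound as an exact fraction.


μ = E[X] = 3/4, a = 14.
Markov: P[X ≥ 14] ≤ μ/a = (3/4)/14 = 3/56.
Numerically: ≈ 0.053571.
(Since a = 14 > μ = 0.750000, the bound 3/56 is < 1 and informative.)

P[X ≥ 14] ≤ 3/56 ≈ 0.053571.


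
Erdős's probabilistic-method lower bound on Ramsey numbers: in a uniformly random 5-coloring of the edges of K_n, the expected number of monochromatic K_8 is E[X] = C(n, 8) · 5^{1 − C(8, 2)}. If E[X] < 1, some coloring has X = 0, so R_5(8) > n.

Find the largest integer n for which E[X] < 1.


We need C(n, 8) · 5^{1 − 28} < 1, i.e. C(n, 8) < 5^{28 − 1} = 7450580596923828125.
Check values of n near the boundary:
  n = 861: C(861, 8) = 7250034996615275865; 7250034996615275865 < 7450580596923828125? YES
  n = 862: C(862, 8) = 7317951015318931845; 7317951015318931845 < 7450580596923828125? YES
  n = 863: C(863, 8) = 7386423071602617757; 7386423071602617757 < 7450580596923828125? YES
  n = 864: C(864, 8) = 7455455062926006708; 7455455062926006708 < 7450580596923828125? NO
  n = 865: C(865, 8) = 7525050909487743060; 7525050909487743060 < 7450580596923828125? NO
  n = 866: C(866, 8) = 7595214554331451620; 7595214554331451620 < 7450580596923828125? NO
The largest n with C(n, 8) < 7450580596923828125 is n = 863 (where E[X] = 7386423071602617757/7450580596923828125 ≈ 0.991). Hence R_5(8) > 863, i.e. R_5(8) ≥ 864.

Largest n = 863; hence R_5(8) > 863.


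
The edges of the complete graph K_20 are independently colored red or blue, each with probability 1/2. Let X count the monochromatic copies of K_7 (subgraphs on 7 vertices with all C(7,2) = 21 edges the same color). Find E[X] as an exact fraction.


Let X = Σ_S X_S over the C(20, 7) = 77520 subsets S of size 7, where X_S = 1 if the K_7 on S is monochromatic.
For a fixed S, the K_7 on S has C(7, 2) = 21 edges. P[all 21 edges red] = (1/2)^21, and likewise for blue, so P[monochromatic] = 2·(1/2)^21 = 2^{1 − 21} = 1/1048576.
Summing: E[X] = C(20, 7) · 2^{1 − 21} = 77520 · 1/1048576 = 4845/65536.
Numerically: E[X] ≈ 0.073929.

E[X] = C(20,7)·2^(1−C(7,2)) = 4845/65536 ≈ 0.073929.


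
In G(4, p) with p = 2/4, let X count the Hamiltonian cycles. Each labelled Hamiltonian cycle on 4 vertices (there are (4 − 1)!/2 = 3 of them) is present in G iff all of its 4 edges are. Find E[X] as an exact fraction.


K_4 has (4 − 1)!/2 = 3 labelled Hamiltonian cycles.
For each such Hamiltonian cycle H, let X_H = 1 if all 4 edges of H are present in G. Then P[X_H = 1] = p^{4} = (1/2)^{4} = 1/16.
By linearity of expectation: E[X] = Σ_H E[X_H] = 3 · p^{4} = 3 · 1/16 = 3/16.
Numerically: E[X] ≈ 0.1875.

E[X] = 3 · (1/2)^{4} = 3/16 ≈ 0.1875.


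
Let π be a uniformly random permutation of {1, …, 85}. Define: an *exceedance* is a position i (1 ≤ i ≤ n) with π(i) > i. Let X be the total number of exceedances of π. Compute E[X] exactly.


Write X = Σ_{i=1}^{85} X_i, where X_i = 1_{π(i) > i}.
For each fixed i, π(i) is uniform over {1, …, 85} (marginal of a uniform permutation), so P[π(i) > i] = (n − i)/n. Summing: Σ_{i=1}^{85} (n − i)/n = (0 + 1 + … + 84)/85 = 85(85 − 1)/(2·85) = (85 − 1)/2.
Hence E[X] = Σ_{i=1}^{85} (85 − i)/85 = 42 ≈ 42.000000.

E[X] = 42 = 42.000000.


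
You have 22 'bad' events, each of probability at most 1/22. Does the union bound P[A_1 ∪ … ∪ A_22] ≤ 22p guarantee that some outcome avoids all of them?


Union bound: P[∪_{i=1}^{22} A_i] ≤ Σ_i P[A_i] ≤ 22·p = 22·(1/22) = 1.
Numerically: 1 ≈ 1.0000.
Is 1 < 1? NO.
Since the bound 1 is ≥ 1, the union bound is uninformative here; it does NOT by itself certify existence.

22·p = 1 ≈ 1.0000; existence NOT certified by the union bound.


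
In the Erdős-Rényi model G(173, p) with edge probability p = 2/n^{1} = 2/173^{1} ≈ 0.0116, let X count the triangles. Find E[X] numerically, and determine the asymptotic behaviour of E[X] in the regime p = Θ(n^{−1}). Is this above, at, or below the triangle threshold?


Number of potential triangles: C(173, 3) = 848046.
Each occurs with probability p³ ≈ (0.0116)³ ≈ 1.54508e-06.
By linearity: E[X] = C(173, 3)·p³ ≈ 848046 · 1.54508e-06 ≈ 1.310.
Here α = 1, so p = 2/n is exactly at the triangle threshold p ~ 1/n. Asymptotically E[X] → c³/6 = 2³/6 = 4/3 ≈ 1.333, a bounded constant. In this regime the triangle count is asymptotically Poisson(c³/6).

E[X] ≈ 1.310; in regime p = Θ(1/n^{1}) E[X] stays bounded (at the triangle threshold p ~ 1/n).


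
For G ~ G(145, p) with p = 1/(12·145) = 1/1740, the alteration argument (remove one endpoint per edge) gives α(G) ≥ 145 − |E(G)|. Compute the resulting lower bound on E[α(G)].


E[|E(G)|] = C(145, 2)·p = 10440 · (1/1740) = 6.
E[α(G)] ≥ n − E[|E(G)|] = 145 − 6 = 139.
Numerically: ≈ 139.00000.
(This is only a lower bound; the true E[α(G)] may be larger.)

E[α(G)] ≥ 139 ≈ 139.00000.


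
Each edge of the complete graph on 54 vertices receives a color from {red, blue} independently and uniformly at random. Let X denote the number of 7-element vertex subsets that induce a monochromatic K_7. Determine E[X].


Let X = Σ_S X_S over the C(54, 7) = 177100560 subsets S of size 7, where X_S = 1 if the K_7 on S is monochromatic.
For a fixed S, the K_7 on S has C(7, 2) = 21 edges. P[all 21 edges red] = (1/2)^21, and likewise for blue, so P[monochromatic] = 2·(1/2)^21 = 2^{1 − 21} = 1/1048576.
By linearity of expectation: E[X] = C(54, 7) · 2^{1 − 21} = 177100560 · 1/1048576 = 11068785/65536.
Numerically: E[X] ≈ 168.896255.

E[X] = C(54,7)·2^(1−C(7,2)) = 11068785/65536 ≈ 168.896255.


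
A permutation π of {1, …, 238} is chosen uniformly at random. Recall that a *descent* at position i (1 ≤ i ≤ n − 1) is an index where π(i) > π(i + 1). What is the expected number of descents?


Write X = Σ X_I over i = 1, …, 237, with X_I the indicator of one descent.
There are 237 indicators.
For each fixed i, the pair (π(i), π(i+1)) is a uniformly random ordered pair of distinct values from {1, …, 238}; by symmetry P[π(i) > π(i+1)] = 1/2.
By linearity: E[X] = 237 · (1/2) = (238 − 1) · (1/2) = 237/2 ≈ 118.500.

E[X] = 237/2 = 118.500.


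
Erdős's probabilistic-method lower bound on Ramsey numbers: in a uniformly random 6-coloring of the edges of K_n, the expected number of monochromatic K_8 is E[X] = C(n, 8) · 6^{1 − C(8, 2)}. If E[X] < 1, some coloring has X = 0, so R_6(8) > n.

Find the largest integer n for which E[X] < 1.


We need C(n, 8) · 6^{1 − 28} < 1, i.e. C(n, 8) < 6^{28 − 1} = 1023490369077469249536.
Check values of n near the boundary:
  n = 1592: C(1592, 8) = 1005480414540892933435; 1005480414540892933435 < 1023490369077469249536? YES
  n = 1593: C(1593, 8) = 1010555394551193970323; 1010555394551193970323 < 1023490369077469249536? YES
  n = 1594: C(1594, 8) = 1015652773590544255167; 1015652773590544255167 < 1023490369077469249536? YES
  n = 1595: C(1595, 8) = 1020772636343363633895; 1020772636343363633895 < 1023490369077469249536? YES
  n = 1596: C(1596, 8) = 1025915067760710553965; 1025915067760710553965 < 1023490369077469249536? NO
  n = 1597: C(1597, 8) = 1031080153060953275445; 1031080153060953275445 < 1023490369077469249536? NO
The largest n with C(n, 8) < 1023490369077469249536 is n = 1595 (where E[X] = 113419181815929292655/113721152119718805504 ≈ 0.997). Hence R_6(8) > 1595, i.e. R_6(8) ≥ 1596.

Largest n = 1595; hence R_6(8) > 1595.


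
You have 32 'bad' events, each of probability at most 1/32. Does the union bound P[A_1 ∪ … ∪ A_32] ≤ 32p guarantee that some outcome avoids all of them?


Union bound: P[∪_{i=1}^{32} A_i] ≤ Σ_i P[A_i] ≤ 32·p = 32·(1/32) = 1.
Numerically: 1 ≈ 1.000000.
Is 1 < 1? NO.
Since the bound 1 is ≥ 1, the union bound is uninformative here; it does NOT by itself certify existence.

32·p = 1 ≈ 1.000000; existence NOT certified by the union bound.


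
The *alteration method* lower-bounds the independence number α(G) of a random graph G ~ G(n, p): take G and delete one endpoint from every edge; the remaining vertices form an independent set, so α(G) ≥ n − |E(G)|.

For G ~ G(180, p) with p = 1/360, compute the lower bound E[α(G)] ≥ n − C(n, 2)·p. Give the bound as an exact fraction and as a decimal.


E[|E(G)|] = C(180, 2)·p = 16110 · (1/360) = 179/4.
E[α(G)] ≥ n − E[|E(G)|] = 180 − 179/4 = 541/4.
Numerically: ≈ 135.250.
(This is only a lower bound; the true E[α(G)] may be larger.)

E[α(G)] ≥ 541/4 ≈ 135.250.
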